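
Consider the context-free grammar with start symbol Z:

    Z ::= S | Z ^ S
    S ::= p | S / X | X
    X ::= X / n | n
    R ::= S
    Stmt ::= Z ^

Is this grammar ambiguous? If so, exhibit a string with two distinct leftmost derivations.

Witness: n / n

Derivation 1: Z ⇒ S ⇒ S / X ⇒ X / X ⇒ n / X ⇒ n / n
Derivation 2: Z ⇒ S ⇒ X ⇒ X / n ⇒ n / n

Two distinct leftmost derivations for the same string.

Ambiguous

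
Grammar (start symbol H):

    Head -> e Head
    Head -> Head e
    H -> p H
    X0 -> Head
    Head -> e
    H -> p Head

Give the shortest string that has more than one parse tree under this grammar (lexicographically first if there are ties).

length 2: no string has ≥2 trees
length 3: p e e has 2 parse trees

Two derivations of p e e:
  H ⇒ p Head ⇒ p e Head ⇒ p e e
  H ⇒ p Head ⇒ p Head e ⇒ p e e

p e e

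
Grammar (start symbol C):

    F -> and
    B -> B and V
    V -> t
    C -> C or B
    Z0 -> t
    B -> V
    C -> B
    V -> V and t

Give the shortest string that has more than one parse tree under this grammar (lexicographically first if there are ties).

length 1: no string has ≥2 trees
length 3: t and t has 2 parse trees

Two derivations of t and t:
  C ⇒ B ⇒ B and V ⇒ V and V ⇒ t and V ⇒ t and t
  C ⇒ B ⇒ V ⇒ V and t ⇒ t and t

t and t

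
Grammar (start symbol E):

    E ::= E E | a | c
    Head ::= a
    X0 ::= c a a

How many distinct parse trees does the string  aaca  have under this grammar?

Parse trees for aaca:
  [E [E a] [E [E a] [E [E c] [E a]]]]
  [E [E a] [E [E [E a] [E c]] [E a]]]
  [E [E [E a] [E a]] [E [E c] [E a]]]
  [E [E [E a] [E [E a] [E c]]] [E a]]
  [E [E [E [E a] [E a]] [E c]] [E a]]

5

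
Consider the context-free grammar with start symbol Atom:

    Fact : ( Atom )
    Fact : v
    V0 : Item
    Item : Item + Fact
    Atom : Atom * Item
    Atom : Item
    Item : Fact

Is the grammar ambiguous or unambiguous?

Unambiguous

Only Atom, Item, Fact are reachable from Atom; ignoring the rest: Atom → Atom * Item | Item  ;  Item → Item + Fact | Fact  — a left-associative chain with Fact at the bottom. Each string factors uniquely by precedence.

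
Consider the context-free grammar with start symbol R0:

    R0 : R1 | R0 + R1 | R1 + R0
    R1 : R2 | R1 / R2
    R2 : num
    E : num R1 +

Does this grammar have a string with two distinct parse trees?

Witness: num + num

Derivation 1: R0 ⇒ R0 + R1 ⇒ R1 + R1 ⇒ R2 + R1 ⇒ num + R1 ⇒ num + R2 ⇒ num + num
Derivation 2: R0 ⇒ R1 + R0 ⇒ R2 + R0 ⇒ num + R0 ⇒ num + R1 ⇒ num + R2 ⇒ num + num

Two distinct leftmost derivations for the same string.

Ambiguous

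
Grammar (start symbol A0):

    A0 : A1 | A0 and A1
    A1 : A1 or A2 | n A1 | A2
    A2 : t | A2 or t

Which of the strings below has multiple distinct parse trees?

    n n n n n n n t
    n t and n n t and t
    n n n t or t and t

n n n n n n n t: 1 tree
n t and n n t and t: 1 tree
n n n t or t and t: 5 trees

n n n t or t and t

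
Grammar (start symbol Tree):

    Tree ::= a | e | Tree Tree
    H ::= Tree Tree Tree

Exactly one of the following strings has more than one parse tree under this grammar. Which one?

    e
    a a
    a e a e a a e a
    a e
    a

e: 1 tree
a a: 1 tree
a e a e a a e a: 429 trees
a e: 1 tree
a: 1 tree

a e a e a a e a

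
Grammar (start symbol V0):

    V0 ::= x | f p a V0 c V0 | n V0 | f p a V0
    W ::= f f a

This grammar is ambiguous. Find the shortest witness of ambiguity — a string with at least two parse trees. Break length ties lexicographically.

length 1: no string has ≥2 trees
length 2: no string has ≥2 trees
length 3: no string has ≥2 trees
length 4: no string has ≥2 trees
length 5: no string has ≥2 trees
length 6: no string has ≥2 trees
length 7: no string has ≥2 trees
length 8: no string has ≥2 trees
length 9: f p a f p a x c x has 2 parse trees

Two derivations of f p a f p a x c x:
  V0 ⇒ f p a V0 c V0 ⇒ f p a f p a V0 c V0 ⇒ f p a f p a x c V0 ⇒ f p a f p a x c x
  V0 ⇒ f p a V0 ⇒ f p a f p a V0 c V0 ⇒ f p a f p a x c V0 ⇒ f p a f p a x c x

f p a f p a x c x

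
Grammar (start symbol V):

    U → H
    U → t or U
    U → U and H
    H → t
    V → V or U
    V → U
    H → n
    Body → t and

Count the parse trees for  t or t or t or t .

Parse trees for t or t or t or t:
  [V [V [U [H t]]] or [U t or [U t or [U [H t]]]]]
  [V [V [V [U [H t]]] or [U [H t]]] or [U t or [U [H t]]]]
  [V [V [U t or [U [H t]]]] or [U t or [U [H t]]]]
  [V [V [V [U [H t]]] or [U t or [U [H t]]]] or [U [H t]]]
  [V [V [V [V [U [H t]]] or [U [H t]]] or [U [H t]]] or [U [H t]]]
  [V [V [V [U t or [U [H t]]]] or [U [H t]]] or [U [H t]]]
  [V [V [U t or [U t or [U [H t]]]]] or [U [H t]]]
  [V [U t or [U t or [U t or [U [H t]]]]]]

8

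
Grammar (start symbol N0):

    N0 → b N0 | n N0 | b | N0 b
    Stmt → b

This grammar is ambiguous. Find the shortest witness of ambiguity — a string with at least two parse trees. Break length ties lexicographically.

b b

length 1: no string has ≥2 trees
length 2: b b has 2 parse trees

Two derivations of b b:
  N0 ⇒ b N0 ⇒ b b
  N0 ⇒ N0 b ⇒ b b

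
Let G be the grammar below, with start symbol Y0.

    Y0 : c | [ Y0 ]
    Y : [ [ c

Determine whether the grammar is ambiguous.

Unambiguous

Only Y0 is reachable from Y0; ignoring the rest: Each string is a nest of matched brackets around a single atom. An opening bracket forces the recursive rule; an atom forces the base rule.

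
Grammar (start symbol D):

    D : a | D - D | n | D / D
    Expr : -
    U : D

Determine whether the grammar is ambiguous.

Ambiguous

Witness: a - a - a

Derivation 1: D ⇒ D - D ⇒ a - D ⇒ a - D - D ⇒ a - a - D ⇒ a - a - a
Derivation 2: D ⇒ D - D ⇒ D - D - D ⇒ a - D - D ⇒ a - a - D ⇒ a - a - a

Two distinct leftmost derivations for the same string.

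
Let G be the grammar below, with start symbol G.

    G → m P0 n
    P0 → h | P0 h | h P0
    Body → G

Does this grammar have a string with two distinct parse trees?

Witness: m h h n

Derivation 1: G ⇒ m P0 n ⇒ m P0 h n ⇒ m h h n
Derivation 2: G ⇒ m P0 n ⇒ m h P0 n ⇒ m h h n

Two distinct leftmost derivations for the same string.

Ambiguous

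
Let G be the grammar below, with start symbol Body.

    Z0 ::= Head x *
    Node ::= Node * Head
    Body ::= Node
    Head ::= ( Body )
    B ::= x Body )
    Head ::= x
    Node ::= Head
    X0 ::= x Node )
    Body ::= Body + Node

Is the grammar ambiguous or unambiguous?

Unambiguous

Only Body, Node, Head are reachable from Body; ignoring the rest: This is a standard precedence ladder (Body over Node over Head), with each level left-recursive on its own operator ('+' at Body, '*' at Node). That structure is LR(1), hence unambiguous.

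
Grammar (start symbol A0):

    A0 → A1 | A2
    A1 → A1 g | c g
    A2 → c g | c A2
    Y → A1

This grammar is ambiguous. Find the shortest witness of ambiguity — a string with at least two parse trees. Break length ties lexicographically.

length 2: c g has 2 parse trees

Two derivations of c g:
  A0 ⇒ A1 ⇒ c g
  A0 ⇒ A2 ⇒ c g

c g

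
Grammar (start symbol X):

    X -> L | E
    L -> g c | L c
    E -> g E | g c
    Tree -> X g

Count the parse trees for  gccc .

Parse trees for gccc:
  [X [L [L [L g c] c] c]]

1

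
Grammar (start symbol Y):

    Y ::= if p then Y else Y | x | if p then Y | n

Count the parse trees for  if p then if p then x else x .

2

Parse trees for if p then if p then x else x:
  [Y if p then [Y if p then [Y x]] else [Y x]]
  [Y if p then [Y if p then [Y x] else [Y x]]]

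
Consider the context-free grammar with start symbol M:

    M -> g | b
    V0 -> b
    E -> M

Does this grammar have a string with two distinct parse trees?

Only M is reachable from M; ignoring the rest: The reachable rules are right-linear with at most one rule per (nonterminal, next-terminal) pair. Each input token forces the next rule, so parsing is deterministic.

Unambiguous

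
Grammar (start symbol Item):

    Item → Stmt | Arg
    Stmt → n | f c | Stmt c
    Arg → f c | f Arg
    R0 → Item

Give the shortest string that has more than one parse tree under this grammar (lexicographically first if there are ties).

length 1: no string has ≥2 trees
length 2: f c has 2 parse trees

Two derivations of f c:
  Item ⇒ Stmt ⇒ f c
  Item ⇒ Arg ⇒ f c

f c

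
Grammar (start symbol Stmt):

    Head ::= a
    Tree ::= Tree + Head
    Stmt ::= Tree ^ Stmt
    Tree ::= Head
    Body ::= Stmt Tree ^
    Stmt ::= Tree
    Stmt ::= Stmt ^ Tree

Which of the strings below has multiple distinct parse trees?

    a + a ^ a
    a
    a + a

a + a ^ a

a + a ^ a: 2 trees
a: 1 tree
a + a: 1 tree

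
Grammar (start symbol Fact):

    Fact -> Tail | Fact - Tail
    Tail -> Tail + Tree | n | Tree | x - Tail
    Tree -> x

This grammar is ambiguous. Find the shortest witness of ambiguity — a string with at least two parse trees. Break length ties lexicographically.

length 1: no string has ≥2 trees
length 3: x - n has 2 parse trees

Two derivations of x - n:
  Fact ⇒ Tail ⇒ x - Tail ⇒ x - n
  Fact ⇒ Fact - Tail ⇒ Tail - Tail ⇒ Tree - Tail ⇒ x - Tail ⇒ x - n

x - n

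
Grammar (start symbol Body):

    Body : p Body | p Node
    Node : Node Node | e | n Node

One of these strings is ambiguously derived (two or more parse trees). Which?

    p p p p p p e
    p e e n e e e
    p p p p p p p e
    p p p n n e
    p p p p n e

p e e n e e e

p p p p p p e: 1 tree
p e e n e e e: 23 trees
p p p p p p p e: 1 tree
p p p n n e: 1 tree
p p p p n e: 1 tree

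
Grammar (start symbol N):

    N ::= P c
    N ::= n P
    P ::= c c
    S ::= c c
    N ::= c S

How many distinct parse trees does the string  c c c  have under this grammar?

2

Parse trees for c c c:
  [N [P c c] c]
  [N c [S c c]]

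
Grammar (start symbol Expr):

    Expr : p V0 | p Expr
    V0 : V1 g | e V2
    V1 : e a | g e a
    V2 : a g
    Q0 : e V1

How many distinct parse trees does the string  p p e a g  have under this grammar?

2

Parse trees for p p e a g:
  [Expr p [Expr p [V0 [V1 e a] g]]]
  [Expr p [Expr p [V0 e [V2 a g]]]]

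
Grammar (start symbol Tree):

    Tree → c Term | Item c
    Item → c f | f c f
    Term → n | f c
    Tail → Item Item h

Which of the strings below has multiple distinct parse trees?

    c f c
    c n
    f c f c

c f c: 2 trees
c n: 1 tree
f c f c: 1 tree

c f c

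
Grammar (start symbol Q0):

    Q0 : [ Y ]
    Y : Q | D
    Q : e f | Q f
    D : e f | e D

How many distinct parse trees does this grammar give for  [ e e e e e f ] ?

Parse trees for [ e e e e e f ]:
  [Q0 [ [Y [D e [D e [D e [D e [D e f]]]]]] ]]

1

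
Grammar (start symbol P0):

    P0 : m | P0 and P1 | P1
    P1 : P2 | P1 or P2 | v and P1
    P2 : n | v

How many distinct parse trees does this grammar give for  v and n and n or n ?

2

Parse trees for v and n and n or n:
  [P0 [P0 [P0 [P1 [P2 v]]] and [P1 [P2 n]]] and [P1 [P1 [P2 n]] or [P2 n]]]
  [P0 [P0 [P1 v and [P1 [P2 n]]]] and [P1 [P1 [P2 n]] or [P2 n]]]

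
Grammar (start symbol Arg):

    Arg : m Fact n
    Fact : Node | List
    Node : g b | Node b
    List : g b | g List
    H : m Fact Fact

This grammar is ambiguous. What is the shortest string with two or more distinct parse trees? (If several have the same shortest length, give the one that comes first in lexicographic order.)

length 4: m g b n has 2 parse trees

Two derivations of m g b n:
  Arg ⇒ m Fact n ⇒ m Node n ⇒ m g b n
  Arg ⇒ m Fact n ⇒ m List n ⇒ m g b n

m g b n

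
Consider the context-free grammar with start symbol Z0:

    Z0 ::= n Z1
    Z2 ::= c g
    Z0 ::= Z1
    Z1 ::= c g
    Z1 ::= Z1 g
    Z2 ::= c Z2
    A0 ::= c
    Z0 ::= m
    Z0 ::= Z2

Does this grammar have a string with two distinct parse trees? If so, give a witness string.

Witness: c g

Derivation 1: Z0 ⇒ Z1 ⇒ c g
Derivation 2: Z0 ⇒ Z2 ⇒ c g

Two distinct leftmost derivations for the same string.

Ambiguous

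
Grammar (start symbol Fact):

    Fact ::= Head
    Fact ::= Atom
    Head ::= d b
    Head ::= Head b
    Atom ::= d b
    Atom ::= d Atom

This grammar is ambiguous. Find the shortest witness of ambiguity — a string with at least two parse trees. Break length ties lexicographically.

d b

length 2: d b has 2 parse trees

Two derivations of d b:
  Fact ⇒ Head ⇒ d b
  Fact ⇒ Atom ⇒ d b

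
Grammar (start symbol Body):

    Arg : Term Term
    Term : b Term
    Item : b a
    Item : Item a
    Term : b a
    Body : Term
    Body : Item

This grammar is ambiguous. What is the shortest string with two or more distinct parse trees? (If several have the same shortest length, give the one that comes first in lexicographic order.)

length 2: b a has 2 parse trees

Two derivations of b a:
  Body ⇒ Term ⇒ b a
  Body ⇒ Item ⇒ b a

b a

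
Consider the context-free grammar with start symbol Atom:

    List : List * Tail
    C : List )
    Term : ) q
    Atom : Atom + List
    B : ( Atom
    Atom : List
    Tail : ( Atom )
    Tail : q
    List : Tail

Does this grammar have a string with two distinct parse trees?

(Term, C, B are unreachable from Atom, so their rules don't affect L(Atom).) The grammar is stratified — Atom handles '+' (left-recursive), List handles '*', Tail atoms. Each operator has a fixed associativity and precedence level, so every string has one parse.

Unambiguous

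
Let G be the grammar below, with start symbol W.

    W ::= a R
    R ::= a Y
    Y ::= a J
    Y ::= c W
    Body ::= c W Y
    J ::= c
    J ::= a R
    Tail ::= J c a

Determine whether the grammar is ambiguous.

Unambiguous

Only W, R, Y, J are reachable from W; ignoring the rest: The reachable rules are right-linear with at most one rule per (nonterminal, next-terminal) pair. Each input token forces the next rule, so parsing is deterministic.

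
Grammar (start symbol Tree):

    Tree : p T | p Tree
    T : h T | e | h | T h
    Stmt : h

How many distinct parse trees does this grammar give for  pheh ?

2

Parse trees for pheh:
  [Tree p [T h [T [T e] h]]]
  [Tree p [T [T h [T e]] h]]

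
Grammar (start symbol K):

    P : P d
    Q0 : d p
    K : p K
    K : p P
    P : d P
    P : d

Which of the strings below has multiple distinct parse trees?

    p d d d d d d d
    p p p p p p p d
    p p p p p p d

p d d d d d d d: 64 trees
p p p p p p p d: 1 tree
p p p p p p d: 1 tree

p d d d d d d d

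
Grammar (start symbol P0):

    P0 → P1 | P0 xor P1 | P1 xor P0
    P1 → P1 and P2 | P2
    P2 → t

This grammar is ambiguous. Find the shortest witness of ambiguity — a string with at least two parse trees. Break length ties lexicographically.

t xor t

length 1: no string has ≥2 trees
length 3: t xor t has 2 parse trees

Two derivations of t xor t:
  P0 ⇒ P0 xor P1 ⇒ P1 xor P1 ⇒ P2 xor P1 ⇒ t xor P1 ⇒ t xor P2 ⇒ t xor t
  P0 ⇒ P1 xor P0 ⇒ P2 xor P0 ⇒ t xor P0 ⇒ t xor P1 ⇒ t xor P2 ⇒ t xor t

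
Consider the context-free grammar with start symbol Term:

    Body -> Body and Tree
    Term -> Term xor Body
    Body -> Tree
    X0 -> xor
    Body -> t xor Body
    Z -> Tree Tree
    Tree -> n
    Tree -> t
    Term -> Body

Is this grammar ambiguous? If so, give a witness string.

Witness: t xor n

Derivation 1: Term ⇒ Term xor Body ⇒ Body xor Body ⇒ Tree xor Body ⇒ t xor Body ⇒ t xor Tree ⇒ t xor n
Derivation 2: Term ⇒ Body ⇒ t xor Body ⇒ t xor Tree ⇒ t xor n

Two distinct leftmost derivations for the same string.

Ambiguous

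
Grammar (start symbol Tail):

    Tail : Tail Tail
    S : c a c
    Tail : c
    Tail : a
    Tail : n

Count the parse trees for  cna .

2

Parse trees for cna:
  [Tail [Tail c] [Tail [Tail n] [Tail a]]]
  [Tail [Tail [Tail c] [Tail n]] [Tail a]]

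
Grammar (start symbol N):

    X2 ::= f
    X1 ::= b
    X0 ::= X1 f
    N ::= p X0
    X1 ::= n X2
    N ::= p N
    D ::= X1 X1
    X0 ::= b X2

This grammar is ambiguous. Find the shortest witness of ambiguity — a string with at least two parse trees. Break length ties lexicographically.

p b f

length 3: p b f has 2 parse trees

Two derivations of p b f:
  N ⇒ p X0 ⇒ p X1 f ⇒ p b f
  N ⇒ p X0 ⇒ p b X2 ⇒ p b f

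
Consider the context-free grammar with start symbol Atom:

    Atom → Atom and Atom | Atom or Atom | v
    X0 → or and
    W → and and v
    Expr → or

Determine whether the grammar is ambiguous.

Witness: v and v and v

Derivation 1: Atom ⇒ Atom and Atom ⇒ Atom and Atom and Atom ⇒ v and Atom and Atom ⇒ v and v and Atom ⇒ v and v and v
Derivation 2: Atom ⇒ Atom and Atom ⇒ v and Atom ⇒ v and Atom and Atom ⇒ v and v and Atom ⇒ v and v and v

Two distinct leftmost derivations for the same string.

Ambiguous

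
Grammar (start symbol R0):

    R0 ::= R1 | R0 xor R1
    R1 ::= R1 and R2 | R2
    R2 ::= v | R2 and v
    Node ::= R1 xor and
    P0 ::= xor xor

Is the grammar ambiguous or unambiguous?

Witness: v and v

Derivation 1: R0 ⇒ R1 ⇒ R1 and R2 ⇒ R2 and R2 ⇒ v and R2 ⇒ v and v
Derivation 2: R0 ⇒ R1 ⇒ R2 ⇒ R2 and v ⇒ v and v

Two distinct leftmost derivations for the same string.

Ambiguous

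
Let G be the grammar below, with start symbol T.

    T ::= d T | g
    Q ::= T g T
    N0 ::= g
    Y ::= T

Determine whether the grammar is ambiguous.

(Q, N0, Y are unreachable from T, so their rules don't affect L(T).) Restricted to the reachable nonterminals, every rule has the form A → t or A → t B, and no two rules for the same A share a first terminal. The grammar encodes a DFA — one run per string.

Unambiguous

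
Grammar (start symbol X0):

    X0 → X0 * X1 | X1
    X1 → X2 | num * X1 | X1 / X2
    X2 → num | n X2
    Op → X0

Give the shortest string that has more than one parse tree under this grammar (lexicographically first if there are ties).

num * num

length 1: no string has ≥2 trees
length 2: no string has ≥2 trees
length 3: num * num has 2 parse trees

Two derivations of num * num:
  X0 ⇒ X0 * X1 ⇒ X1 * X1 ⇒ X2 * X1 ⇒ num * X1 ⇒ num * X2 ⇒ num * num
  X0 ⇒ X1 ⇒ num * X1 ⇒ num * X2 ⇒ num * num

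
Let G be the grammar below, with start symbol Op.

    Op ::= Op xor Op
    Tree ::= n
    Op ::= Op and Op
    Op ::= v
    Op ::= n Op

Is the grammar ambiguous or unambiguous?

Ambiguous

Witness: n v and v

Derivation 1: Op ⇒ Op and Op ⇒ n Op and Op ⇒ n v and Op ⇒ n v and v
Derivation 2: Op ⇒ n Op ⇒ n Op and Op ⇒ n v and Op ⇒ n v and v

Two distinct leftmost derivations for the same string.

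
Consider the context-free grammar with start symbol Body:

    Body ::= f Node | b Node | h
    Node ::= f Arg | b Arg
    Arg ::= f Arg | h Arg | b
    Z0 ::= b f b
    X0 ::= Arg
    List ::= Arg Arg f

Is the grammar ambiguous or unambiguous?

Unambiguous

Only Body, Node, Arg are reachable from Body; ignoring the rest: The reachable rules are right-linear with at most one rule per (nonterminal, next-terminal) pair. Each input token forces the next rule, so parsing is deterministic.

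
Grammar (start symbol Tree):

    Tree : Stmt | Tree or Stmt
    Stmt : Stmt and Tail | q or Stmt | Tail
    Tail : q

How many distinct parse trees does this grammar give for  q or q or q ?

4

Parse trees for q or q or q:
  [Tree [Stmt q or [Stmt q or [Stmt [Tail q]]]]]
  [Tree [Tree [Stmt [Tail q]]] or [Stmt q or [Stmt [Tail q]]]]
  [Tree [Tree [Stmt q or [Stmt [Tail q]]]] or [Stmt [Tail q]]]
  [Tree [Tree [Tree [Stmt [Tail q]]] or [Stmt [Tail q]]] or [Stmt [Tail q]]]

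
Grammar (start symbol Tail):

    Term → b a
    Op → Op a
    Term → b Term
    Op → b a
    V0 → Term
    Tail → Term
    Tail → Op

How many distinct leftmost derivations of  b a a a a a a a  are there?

1

Parse trees for b a a a a a a a:
  [Tail [Op [Op [Op [Op [Op [Op [Op b a] a] a] a] a] a] a]]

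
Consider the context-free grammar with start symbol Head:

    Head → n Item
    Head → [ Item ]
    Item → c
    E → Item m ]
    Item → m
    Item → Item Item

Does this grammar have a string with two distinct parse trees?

Witness: n c c c

Derivation 1: Head ⇒ n Item ⇒ n Item Item ⇒ n c Item ⇒ n c Item Item ⇒ n c c Item ⇒ n c c c
Derivation 2: Head ⇒ n Item ⇒ n Item Item ⇒ n Item Item Item ⇒ n c Item Item ⇒ n c c Item ⇒ n c c c

Two distinct leftmost derivations for the same string.

Ambiguous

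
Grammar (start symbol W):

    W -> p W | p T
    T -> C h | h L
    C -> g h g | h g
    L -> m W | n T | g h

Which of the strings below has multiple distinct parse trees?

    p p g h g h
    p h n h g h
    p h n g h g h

p h n h g h

p p g h g h: 1 tree
p h n h g h: 2 trees
p h n g h g h: 1 tree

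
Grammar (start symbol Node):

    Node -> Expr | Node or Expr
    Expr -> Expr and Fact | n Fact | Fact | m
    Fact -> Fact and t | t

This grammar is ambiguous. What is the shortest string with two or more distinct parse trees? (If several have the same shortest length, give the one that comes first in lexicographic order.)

length 1: no string has ≥2 trees
length 2: no string has ≥2 trees
length 3: t and t has 2 parse trees

Two derivations of t and t:
  Node ⇒ Expr ⇒ Expr and Fact ⇒ Fact and Fact ⇒ t and Fact ⇒ t and t
  Node ⇒ Expr ⇒ Fact ⇒ Fact and t ⇒ t and t

t and t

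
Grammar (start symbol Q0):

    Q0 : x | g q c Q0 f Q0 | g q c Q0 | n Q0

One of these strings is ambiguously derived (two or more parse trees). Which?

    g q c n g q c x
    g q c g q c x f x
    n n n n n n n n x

g q c g q c x f x

g q c n g q c x: 1 tree
g q c g q c x f x: 2 trees
n n n n n n n n x: 1 tree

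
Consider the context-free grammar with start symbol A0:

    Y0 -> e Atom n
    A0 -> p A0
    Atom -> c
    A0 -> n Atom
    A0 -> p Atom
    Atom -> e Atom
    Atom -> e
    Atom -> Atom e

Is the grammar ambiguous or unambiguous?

Witness: n e e

Derivation 1: A0 ⇒ n Atom ⇒ n e Atom ⇒ n e e
Derivation 2: A0 ⇒ n Atom ⇒ n Atom e ⇒ n e e

Two distinct leftmost derivations for the same string.

Ambiguous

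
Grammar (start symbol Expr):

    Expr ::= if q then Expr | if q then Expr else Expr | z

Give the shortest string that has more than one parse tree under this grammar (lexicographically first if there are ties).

if q then if q then z else z

length 1: no string has ≥2 trees
length 4: no string has ≥2 trees
length 6: no string has ≥2 trees
length 7: no string has ≥2 trees
length 9: if q then if q then z else z has 2 parse trees

Two derivations of if q then if q then z else z:
  Expr ⇒ if q then Expr ⇒ if q then if q then Expr else Expr ⇒ if q then if q then z else Expr ⇒ if q then if q then z else z
  Expr ⇒ if q then Expr else Expr ⇒ if q then if q then Expr else Expr ⇒ if q then if q then z else Expr ⇒ if q then if q then z else z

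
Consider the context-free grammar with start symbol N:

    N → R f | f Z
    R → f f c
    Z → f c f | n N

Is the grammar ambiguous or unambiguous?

Ambiguous

Witness: f f c f

Derivation 1: N ⇒ R f ⇒ f f c f
Derivation 2: N ⇒ f Z ⇒ f f c f

Two distinct leftmost derivations for the same string.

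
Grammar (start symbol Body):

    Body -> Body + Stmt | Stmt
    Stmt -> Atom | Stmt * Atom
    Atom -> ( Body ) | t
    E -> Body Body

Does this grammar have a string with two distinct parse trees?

(E is unreachable from Body, so its rules don't affect L(Body).) Body → Body + Stmt | Stmt  ;  Stmt → Stmt * Atom | Atom  — a left-associative chain with Atom at the bottom. Each string factors uniquely by precedence.

Unambiguous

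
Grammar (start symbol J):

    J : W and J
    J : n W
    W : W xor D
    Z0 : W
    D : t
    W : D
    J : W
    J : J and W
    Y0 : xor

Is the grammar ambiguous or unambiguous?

Witness: t and t

Derivation 1: J ⇒ W and J ⇒ D and J ⇒ t and J ⇒ t and W ⇒ t and D ⇒ t and t
Derivation 2: J ⇒ J and W ⇒ W and W ⇒ D and W ⇒ t and W ⇒ t and D ⇒ t and t

Two distinct leftmost derivations for the same string.

Ambiguous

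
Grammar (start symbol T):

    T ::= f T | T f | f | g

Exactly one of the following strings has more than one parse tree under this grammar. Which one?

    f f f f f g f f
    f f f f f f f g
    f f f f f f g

f f f f f g f f

f f f f f g f f: 21 trees
f f f f f f f g: 1 tree
f f f f f f g: 1 tree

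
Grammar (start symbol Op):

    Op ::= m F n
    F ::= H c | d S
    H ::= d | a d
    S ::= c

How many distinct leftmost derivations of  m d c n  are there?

Parse trees for m d c n:
  [Op m [F [H d] c] n]
  [Op m [F d [S c]] n]

2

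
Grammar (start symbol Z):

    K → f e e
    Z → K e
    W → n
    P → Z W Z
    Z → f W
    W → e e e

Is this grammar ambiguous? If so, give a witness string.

Ambiguous

Witness: f e e e

Derivation 1: Z ⇒ K e ⇒ f e e e
Derivation 2: Z ⇒ f W ⇒ f e e e

Two distinct leftmost derivations for the same string.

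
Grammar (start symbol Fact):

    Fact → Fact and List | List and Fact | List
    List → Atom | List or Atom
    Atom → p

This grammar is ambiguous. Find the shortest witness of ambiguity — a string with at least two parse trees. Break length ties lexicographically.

p and p

length 1: no string has ≥2 trees
length 3: p and p has 2 parse trees

Two derivations of p and p:
  Fact ⇒ Fact and List ⇒ List and List ⇒ Atom and List ⇒ p and List ⇒ p and Atom ⇒ p and p
  Fact ⇒ List and Fact ⇒ Atom and Fact ⇒ p and Fact ⇒ p and List ⇒ p and Atom ⇒ p and p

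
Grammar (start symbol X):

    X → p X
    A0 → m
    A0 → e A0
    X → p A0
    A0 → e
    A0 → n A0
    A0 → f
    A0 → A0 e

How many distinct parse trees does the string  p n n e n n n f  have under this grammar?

1

Parse trees for p n n e n n n f:
  [X p [A0 n [A0 n [A0 e [A0 n [A0 n [A0 n [A0 f]]]]]]]]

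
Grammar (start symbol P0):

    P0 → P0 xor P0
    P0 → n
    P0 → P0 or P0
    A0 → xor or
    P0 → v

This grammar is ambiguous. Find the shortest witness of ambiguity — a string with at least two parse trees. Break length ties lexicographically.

n or n or n

length 1: no string has ≥2 trees
length 3: no string has ≥2 trees
length 5: n or n or n has 2 parse trees

Two derivations of n or n or n:
  P0 ⇒ P0 or P0 ⇒ n or P0 ⇒ n or P0 or P0 ⇒ n or n or P0 ⇒ n or n or n
  P0 ⇒ P0 or P0 ⇒ P0 or P0 or P0 ⇒ n or P0 or P0 ⇒ n or n or P0 ⇒ n or n or n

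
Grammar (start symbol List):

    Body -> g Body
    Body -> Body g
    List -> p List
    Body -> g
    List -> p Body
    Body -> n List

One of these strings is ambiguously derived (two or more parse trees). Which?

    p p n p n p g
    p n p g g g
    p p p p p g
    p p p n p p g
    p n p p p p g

p p n p n p g: 1 tree
p n p g g g: 7 trees
p p p p p g: 1 tree
p p p n p p g: 1 tree
p n p p p p g: 1 tree

p n p g g g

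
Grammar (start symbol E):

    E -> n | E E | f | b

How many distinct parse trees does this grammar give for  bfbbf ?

14

Parse trees for bfbbf (showing first 6 of 14):
  [E [E b] [E [E f] [E [E b] [E [E b] [E f]]]]]
  [E [E b] [E [E f] [E [E [E b] [E b]] [E f]]]]
  [E [E b] [E [E [E f] [E b]] [E [E b] [E f]]]]
  [E [E b] [E [E [E f] [E [E b] [E b]]] [E f]]]
  [E [E b] [E [E [E [E f] [E b]] [E b]] [E f]]]
  [E [E [E b] [E f]] [E [E b] [E [E b] [E f]]]]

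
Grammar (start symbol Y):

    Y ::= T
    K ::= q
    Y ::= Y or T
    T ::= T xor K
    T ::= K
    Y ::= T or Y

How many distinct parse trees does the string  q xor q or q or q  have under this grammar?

4

Parse trees for q xor q or q or q:
  [Y [Y [Y [T [T [K q]] xor [K q]]] or [T [K q]]] or [T [K q]]]
  [Y [Y [T [T [K q]] xor [K q]] or [Y [T [K q]]]] or [T [K q]]]
  [Y [T [T [K q]] xor [K q]] or [Y [Y [T [K q]]] or [T [K q]]]]
  [Y [T [T [K q]] xor [K q]] or [Y [T [K q]] or [Y [T [K q]]]]]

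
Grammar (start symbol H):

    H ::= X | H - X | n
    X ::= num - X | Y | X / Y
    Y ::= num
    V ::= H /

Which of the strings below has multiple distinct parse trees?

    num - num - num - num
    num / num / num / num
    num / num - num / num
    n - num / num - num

num - num - num - num

num - num - num - num: 8 trees
num / num / num / num: 1 tree
num / num - num / num: 1 tree
n - num / num - num: 1 tree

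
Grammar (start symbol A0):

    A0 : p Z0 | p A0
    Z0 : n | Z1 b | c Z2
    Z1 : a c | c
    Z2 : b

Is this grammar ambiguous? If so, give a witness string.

Ambiguous

Witness: p c b

Derivation 1: A0 ⇒ p Z0 ⇒ p Z1 b ⇒ p c b
Derivation 2: A0 ⇒ p Z0 ⇒ p c Z2 ⇒ p c b

Two distinct leftmost derivations for the same string.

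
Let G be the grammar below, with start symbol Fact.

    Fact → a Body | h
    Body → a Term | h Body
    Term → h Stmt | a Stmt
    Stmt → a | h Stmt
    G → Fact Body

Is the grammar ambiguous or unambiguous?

Unambiguous

(G is unreachable from Fact, so its rules don't affect L(Fact).) Each reachable nonterminal has at most one production per leading terminal, and all productions are right-linear; the derivation is determined token-by-token.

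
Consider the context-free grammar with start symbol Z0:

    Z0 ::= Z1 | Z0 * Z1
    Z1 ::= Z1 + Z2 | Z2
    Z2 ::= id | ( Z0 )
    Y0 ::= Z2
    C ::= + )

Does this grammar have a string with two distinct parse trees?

Unambiguous

(Y0, C are unreachable from Z0, so their rules don't affect L(Z0).) This is a standard precedence ladder (Z0 over Z1 over Z2), with each level left-recursive on its own operator ('*' at Z0, '+' at Z1). That structure is LR(1), hence unambiguous.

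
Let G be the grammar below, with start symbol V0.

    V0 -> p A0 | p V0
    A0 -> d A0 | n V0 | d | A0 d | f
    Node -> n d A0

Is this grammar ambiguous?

Witness: p d d

Derivation 1: V0 ⇒ p A0 ⇒ p d A0 ⇒ p d d
Derivation 2: V0 ⇒ p A0 ⇒ p A0 d ⇒ p d d

Two distinct leftmost derivations for the same string.

Ambiguous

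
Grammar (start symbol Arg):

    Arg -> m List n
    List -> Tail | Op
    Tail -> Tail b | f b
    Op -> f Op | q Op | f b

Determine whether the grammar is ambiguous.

Witness: m f b n

Derivation 1: Arg ⇒ m List n ⇒ m Tail n ⇒ m f b n
Derivation 2: Arg ⇒ m List n ⇒ m Op n ⇒ m f b n

Two distinct leftmost derivations for the same string.

Ambiguous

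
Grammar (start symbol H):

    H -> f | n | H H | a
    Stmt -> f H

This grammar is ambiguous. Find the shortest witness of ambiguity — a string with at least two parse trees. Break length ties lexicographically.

a a a

length 1: no string has ≥2 trees
length 2: no string has ≥2 trees
length 3: a a a has 2 parse trees

Two derivations of a a a:
  H ⇒ H H ⇒ H H H ⇒ a H H ⇒ a a H ⇒ a a a
  H ⇒ H H ⇒ a H ⇒ a H H ⇒ a a H ⇒ a a a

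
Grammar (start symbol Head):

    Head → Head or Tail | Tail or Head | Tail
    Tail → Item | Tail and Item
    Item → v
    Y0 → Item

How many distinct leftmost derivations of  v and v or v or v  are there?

4

Parse trees for v and v or v or v:
  [Head [Head [Head [Tail [Tail [Item v]] and [Item v]]] or [Tail [Item v]]] or [Tail [Item v]]]
  [Head [Head [Tail [Tail [Item v]] and [Item v]] or [Head [Tail [Item v]]]] or [Tail [Item v]]]
  [Head [Tail [Tail [Item v]] and [Item v]] or [Head [Head [Tail [Item v]]] or [Tail [Item v]]]]
  [Head [Tail [Tail [Item v]] and [Item v]] or [Head [Tail [Item v]] or [Head [Tail [Item v]]]]]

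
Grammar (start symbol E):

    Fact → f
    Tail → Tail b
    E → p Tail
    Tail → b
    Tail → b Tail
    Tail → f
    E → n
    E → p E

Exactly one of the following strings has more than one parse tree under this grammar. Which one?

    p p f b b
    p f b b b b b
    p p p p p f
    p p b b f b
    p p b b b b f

p p b b f b

p p f b b: 1 tree
p f b b b b b: 1 tree
p p p p p f: 1 tree
p p b b f b: 3 trees
p p b b b b f: 1 tree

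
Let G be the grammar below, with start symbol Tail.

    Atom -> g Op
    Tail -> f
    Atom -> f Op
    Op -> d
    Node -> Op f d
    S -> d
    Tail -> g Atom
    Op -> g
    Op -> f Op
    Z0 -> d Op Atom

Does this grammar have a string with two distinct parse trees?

(Node, S, Z0 are unreachable from Tail, so their rules don't affect L(Tail).) Each reachable nonterminal has at most one production per leading terminal, and all productions are right-linear; the derivation is determined token-by-token.

Unambiguous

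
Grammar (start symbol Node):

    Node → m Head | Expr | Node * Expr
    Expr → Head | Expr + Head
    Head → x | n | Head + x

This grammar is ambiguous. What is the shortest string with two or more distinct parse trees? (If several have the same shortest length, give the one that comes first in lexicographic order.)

n + x

length 1: no string has ≥2 trees
length 2: no string has ≥2 trees
length 3: n + x has 2 parse trees

Two derivations of n + x:
  Node ⇒ Expr ⇒ Head ⇒ Head + x ⇒ n + x
  Node ⇒ Expr ⇒ Expr + Head ⇒ Head + Head ⇒ n + Head ⇒ n + x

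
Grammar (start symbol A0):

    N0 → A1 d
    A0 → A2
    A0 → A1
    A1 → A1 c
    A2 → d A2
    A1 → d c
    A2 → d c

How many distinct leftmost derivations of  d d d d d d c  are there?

1

Parse trees for d d d d d d c:
  [A0 [A2 d [A2 d [A2 d [A2 d [A2 d [A2 d c]]]]]]]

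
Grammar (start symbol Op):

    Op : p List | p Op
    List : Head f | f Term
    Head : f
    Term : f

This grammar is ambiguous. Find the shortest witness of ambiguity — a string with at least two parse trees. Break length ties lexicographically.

length 3: p f f has 2 parse trees

Two derivations of p f f:
  Op ⇒ p List ⇒ p Head f ⇒ p f f
  Op ⇒ p List ⇒ p f Term ⇒ p f f

p f f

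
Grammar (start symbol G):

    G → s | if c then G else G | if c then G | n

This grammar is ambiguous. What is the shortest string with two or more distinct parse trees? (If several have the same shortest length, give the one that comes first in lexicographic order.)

length 1: no string has ≥2 trees
length 4: no string has ≥2 trees
length 6: no string has ≥2 trees
length 7: no string has ≥2 trees
length 9: if c then if c then n else n has 2 parse trees

Two derivations of if c then if c then n else n:
  G ⇒ if c then G else G ⇒ if c then if c then G else G ⇒ if c then if c then n else G ⇒ if c then if c then n else n
  G ⇒ if c then G ⇒ if c then if c then G else G ⇒ if c then if c then n else G ⇒ if c then if c then n else n

if c then if c then n else n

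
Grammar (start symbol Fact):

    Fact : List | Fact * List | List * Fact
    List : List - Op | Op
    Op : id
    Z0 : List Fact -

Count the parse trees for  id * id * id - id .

Parse trees for id * id * id - id:
  [Fact [Fact [Fact [List [Op id]]] * [List [Op id]]] * [List [List [Op id]] - [Op id]]]
  [Fact [Fact [List [Op id]] * [Fact [List [Op id]]]] * [List [List [Op id]] - [Op id]]]
  [Fact [List [Op id]] * [Fact [Fact [List [Op id]]] * [List [List [Op id]] - [Op id]]]]
  [Fact [List [Op id]] * [Fact [List [Op id]] * [Fact [List [List [Op id]] - [Op id]]]]]

4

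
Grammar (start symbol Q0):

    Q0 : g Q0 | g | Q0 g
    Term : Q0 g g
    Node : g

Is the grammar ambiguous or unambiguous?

Witness: g g

Derivation 1: Q0 ⇒ g Q0 ⇒ g g
Derivation 2: Q0 ⇒ Q0 g ⇒ g g

Two distinct leftmost derivations for the same string.

Ambiguous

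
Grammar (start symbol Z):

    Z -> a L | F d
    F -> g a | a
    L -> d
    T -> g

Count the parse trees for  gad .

Parse trees for gad:
  [Z [F g a] d]

1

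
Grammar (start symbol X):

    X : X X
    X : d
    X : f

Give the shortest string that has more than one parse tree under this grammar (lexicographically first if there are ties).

d d d

length 1: no string has ≥2 trees
length 2: no string has ≥2 trees
length 3: d d d has 2 parse trees

Two derivations of d d d:
  X ⇒ X X ⇒ X X X ⇒ d X X ⇒ d d X ⇒ d d d
  X ⇒ X X ⇒ d X ⇒ d X X ⇒ d d X ⇒ d d d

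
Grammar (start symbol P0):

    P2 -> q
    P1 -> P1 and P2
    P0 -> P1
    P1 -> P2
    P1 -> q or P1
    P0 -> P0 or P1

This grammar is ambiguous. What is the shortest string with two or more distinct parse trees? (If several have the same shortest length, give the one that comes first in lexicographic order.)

length 1: no string has ≥2 trees
length 3: q or q has 2 parse trees

Two derivations of q or q:
  P0 ⇒ P1 ⇒ q or P1 ⇒ q or P2 ⇒ q or q
  P0 ⇒ P0 or P1 ⇒ P1 or P1 ⇒ P2 or P1 ⇒ q or P1 ⇒ q or P2 ⇒ q or q

q or q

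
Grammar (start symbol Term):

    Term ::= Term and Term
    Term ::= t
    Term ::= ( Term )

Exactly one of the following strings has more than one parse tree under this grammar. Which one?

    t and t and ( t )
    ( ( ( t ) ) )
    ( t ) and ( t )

t and t and ( t ): 2 trees
( ( ( t ) ) ): 1 tree
( t ) and ( t ): 1 tree

t and t and ( t )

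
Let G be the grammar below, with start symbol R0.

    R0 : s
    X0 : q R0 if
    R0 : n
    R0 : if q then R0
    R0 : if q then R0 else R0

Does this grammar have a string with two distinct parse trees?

Witness: if q then if q then n else n

Derivation 1: R0 ⇒ if q then R0 ⇒ if q then if q then R0 else R0 ⇒ if q then if q then n else R0 ⇒ if q then if q then n else n
Derivation 2: R0 ⇒ if q then R0 else R0 ⇒ if q then if q then R0 else R0 ⇒ if q then if q then n else R0 ⇒ if q then if q then n else n

Two distinct leftmost derivations for the same string.

Ambiguous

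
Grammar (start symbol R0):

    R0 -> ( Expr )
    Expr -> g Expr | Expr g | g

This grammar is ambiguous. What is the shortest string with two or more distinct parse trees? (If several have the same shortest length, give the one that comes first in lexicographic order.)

length 3: no string has ≥2 trees
length 4: ( g g ) has 2 parse trees

Two derivations of ( g g ):
  R0 ⇒ ( Expr ) ⇒ ( g Expr ) ⇒ ( g g )
  R0 ⇒ ( Expr ) ⇒ ( Expr g ) ⇒ ( g g )

( g g )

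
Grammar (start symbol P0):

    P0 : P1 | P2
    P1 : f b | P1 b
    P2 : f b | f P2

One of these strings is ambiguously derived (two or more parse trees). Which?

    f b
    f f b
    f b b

f b: 2 trees
f f b: 1 tree
f b b: 1 tree

f b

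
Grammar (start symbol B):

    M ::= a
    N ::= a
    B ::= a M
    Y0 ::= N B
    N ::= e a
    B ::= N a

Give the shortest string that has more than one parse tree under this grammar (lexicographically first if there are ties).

a a

length 2: a a has 2 parse trees

Two derivations of a a:
  B ⇒ a M ⇒ a a
  B ⇒ N a ⇒ a a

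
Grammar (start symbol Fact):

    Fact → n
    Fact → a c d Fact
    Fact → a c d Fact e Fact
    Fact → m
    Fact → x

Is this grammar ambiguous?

Witness: a c d a c d m e m

Derivation 1: Fact ⇒ a c d Fact ⇒ a c d a c d Fact e Fact ⇒ a c d a c d m e Fact ⇒ a c d a c d m e m
Derivation 2: Fact ⇒ a c d Fact e Fact ⇒ a c d a c d Fact e Fact ⇒ a c d a c d m e Fact ⇒ a c d a c d m e m

Two distinct leftmost derivations for the same string.

Ambiguous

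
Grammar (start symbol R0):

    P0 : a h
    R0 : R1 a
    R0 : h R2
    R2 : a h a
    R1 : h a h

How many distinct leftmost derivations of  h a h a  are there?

2

Parse trees for h a h a:
  [R0 [R1 h a h] a]
  [R0 h [R2 a h a]]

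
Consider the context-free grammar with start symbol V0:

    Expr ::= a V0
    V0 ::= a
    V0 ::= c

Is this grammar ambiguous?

(Expr is unreachable from V0, so its rules don't affect L(V0).) The reachable rules are right-linear with at most one rule per (nonterminal, next-terminal) pair. Each input token forces the next rule, so parsing is deterministic.

Unambiguous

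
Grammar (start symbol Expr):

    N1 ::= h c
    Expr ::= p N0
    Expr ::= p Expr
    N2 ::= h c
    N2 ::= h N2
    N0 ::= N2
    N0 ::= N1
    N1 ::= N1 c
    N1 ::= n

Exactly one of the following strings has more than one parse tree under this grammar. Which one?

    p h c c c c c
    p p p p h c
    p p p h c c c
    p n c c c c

p h c c c c c: 1 tree
p p p p h c: 2 trees
p p p h c c c: 1 tree
p n c c c c: 1 tree

p p p p h c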